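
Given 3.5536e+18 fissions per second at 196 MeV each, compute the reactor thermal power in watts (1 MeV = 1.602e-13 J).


P = fission_rate * E_MeV * 1.602e-13
P = 3.5536e+18 * 196 * 1.602e-13
P = 1.1158e+08 W

1.1158e+08


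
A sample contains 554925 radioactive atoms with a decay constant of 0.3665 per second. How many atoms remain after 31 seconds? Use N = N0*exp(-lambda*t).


N = N0 * exp(-lambda * t)
N = 554925 * exp(-0.3665 * 31)
N = 6.4565

6.4565


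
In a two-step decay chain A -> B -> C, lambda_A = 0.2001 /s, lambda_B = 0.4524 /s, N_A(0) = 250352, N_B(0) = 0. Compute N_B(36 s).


N_B(t) = lambda_A * N_A0 / (lambda_B - lambda_A) * [exp(-lambda_A*t) - exp(-lambda_B*t)]
exp(-0.2001*36) = 7.439029e-04; exp(-0.4524*36) = 8.450966e-08
N_B = 0.2001 * 250352 / (0.4524 - 0.2001) * (7.439029e-04 - 8.450966e-08)
N_B = 147.69

147.69


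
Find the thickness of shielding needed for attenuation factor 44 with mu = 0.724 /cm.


x = ln(factor) / mu
x = ln(44) / 0.724
x = 5.2268 cm

5.2268


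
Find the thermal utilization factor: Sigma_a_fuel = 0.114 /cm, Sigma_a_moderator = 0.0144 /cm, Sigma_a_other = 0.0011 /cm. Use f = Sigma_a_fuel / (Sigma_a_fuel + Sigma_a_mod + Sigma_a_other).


f = Sigma_a_fuel / (Sigma_a_fuel + Sigma_a_mod + Sigma_a_other)
f = 0.114 / (0.114 + 0.0144 + 0.0011)
f = 0.88031

0.88031


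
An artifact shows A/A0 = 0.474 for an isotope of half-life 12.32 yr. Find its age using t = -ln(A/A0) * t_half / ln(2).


lambda = ln(2) / t_half = ln(2) / 12.32 = 0.05626195 /yr
t = -ln(A/A0) / lambda
t = -ln(0.474) / 0.05626195
t = 13.269 yr

13.269


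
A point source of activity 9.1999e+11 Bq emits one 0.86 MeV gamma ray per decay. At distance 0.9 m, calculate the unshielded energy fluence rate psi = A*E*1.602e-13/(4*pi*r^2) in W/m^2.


psi = A * E * 1.602e-13 / (4*pi*r^2)
psi = 9.1999e+11 * 0.86 * 1.602e-13 / (4*pi*0.9^2)
psi = 0.012452 W/m^2

0.012452


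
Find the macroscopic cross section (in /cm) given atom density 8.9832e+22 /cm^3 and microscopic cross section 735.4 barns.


Sigma = N * sigma_barns * 1e-24
Sigma = 8.9832e+22 * 735.4 * 1e-24
Sigma = 66.062 /cm

66.062


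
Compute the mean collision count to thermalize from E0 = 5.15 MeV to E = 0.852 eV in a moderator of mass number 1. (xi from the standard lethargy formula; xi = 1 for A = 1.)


xi = 1 + (A-1)^2/(2A)*ln((A-1)/(A+1)) = 1 (for A = 1)
n = ln(E0/E) / xi
n = ln(5.15e6 / 0.852) / 1
n = ln(6.044601e+06) / 1 = 15.615

15.615


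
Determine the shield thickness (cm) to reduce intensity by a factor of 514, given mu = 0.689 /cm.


x = ln(factor) / mu
x = ln(514) / 0.689
x = 9.0598 cm

9.0598


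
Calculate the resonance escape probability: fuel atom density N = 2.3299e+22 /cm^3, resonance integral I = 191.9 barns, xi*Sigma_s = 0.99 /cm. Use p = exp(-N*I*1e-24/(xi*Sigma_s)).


p = exp(-N * I * 1e-24 / (xi*Sigma_s))
p = exp(-2.3299e+22 * 191.9 * 1e-24 / 0.99)
p = 0.010930

0.010930


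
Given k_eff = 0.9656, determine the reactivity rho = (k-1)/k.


rho = (k_eff - 1) / k_eff
rho = (0.9656 - 1) / 0.9656
rho = -0.035626

-0.035626


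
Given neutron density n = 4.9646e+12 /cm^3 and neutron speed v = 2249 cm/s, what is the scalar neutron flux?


phi = n * v
phi = 4.9646e+12 * 2249
phi = 1.1165e+16 /cm^2/s

1.1165e+16


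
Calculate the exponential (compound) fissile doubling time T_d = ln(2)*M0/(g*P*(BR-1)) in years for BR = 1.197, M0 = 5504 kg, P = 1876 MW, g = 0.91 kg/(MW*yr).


Breeding gain G = BR - 1 = 1.197 - 1 = 0.197
Fissile production rate = g * P * G = 0.91 * 1876 * 0.197 = 336.31052 kg/yr
T_d = ln(2) * M0 / (g * P * G)
T_d = ln(2) * 5504 / 336.31052 = 11.344 yr

11.344


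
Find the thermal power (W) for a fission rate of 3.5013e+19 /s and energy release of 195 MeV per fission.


P = fission_rate * E_MeV * 1.602e-13
P = 3.5013e+19 * 195 * 1.602e-13
P = 1.0938e+09 W

1.0938e+09


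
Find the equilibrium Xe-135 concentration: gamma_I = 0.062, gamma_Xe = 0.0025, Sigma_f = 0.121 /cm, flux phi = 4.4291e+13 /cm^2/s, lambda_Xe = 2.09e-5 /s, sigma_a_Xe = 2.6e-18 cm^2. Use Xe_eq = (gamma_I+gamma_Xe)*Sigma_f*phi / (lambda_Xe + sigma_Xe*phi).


Xe_eq = (gamma_I + gamma_Xe) * Sigma_f * phi / (lambda_Xe + sigma_Xe * phi)
Numerator = (0.062 + 0.0025) * 0.121 * 4.4291e+13 = 3.456691e+11
Denominator = 2.09e-5 + 2.6e-18 * 4.4291e+13 = 1.360566e-04
Xe_eq = 3.456691e+11 / 1.360566e-04 = 2.5406e+15 /cm^3

2.5406e+15


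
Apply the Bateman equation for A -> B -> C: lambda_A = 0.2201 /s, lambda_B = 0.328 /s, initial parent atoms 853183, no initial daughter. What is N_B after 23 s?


N_B(t) = lambda_A * N_A0 / (lambda_B - lambda_A) * [exp(-lambda_A*t) - exp(-lambda_B*t)]
exp(-0.2201*23) = 0.006330981; exp(-0.328*23) = 5.292763e-04
N_B = 0.2201 * 853183 / (0.328 - 0.2201) * (0.006330981 - 5.292763e-04)
N_B = 10097

10097


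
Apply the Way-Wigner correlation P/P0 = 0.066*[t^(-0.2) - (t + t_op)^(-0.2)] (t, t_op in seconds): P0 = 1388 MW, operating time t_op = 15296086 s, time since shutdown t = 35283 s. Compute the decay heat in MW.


P/P0 = 0.066 * [t^(-0.2) - (t + t_op)^(-0.2)]
P/P0 = 0.066 * [35283^(-0.2) - (35283 + 15296086)^(-0.2)]
P/P0 = 0.066 * [0.1231649 - 0.03654970] = 0.005716603
P = 1388 * 0.005716603 = 7.9346 MW

7.9346


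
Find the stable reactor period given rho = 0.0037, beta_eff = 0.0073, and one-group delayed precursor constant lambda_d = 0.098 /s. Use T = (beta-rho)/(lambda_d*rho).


T = (beta - rho) / (lambda_d * rho)
T = (0.0073 - 0.0037) / (0.098 * 0.0037)
T = 9.9283 s

9.9283


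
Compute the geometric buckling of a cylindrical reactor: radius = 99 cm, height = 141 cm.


B^2 = (2.405/R)^2 + (pi/H)^2
B^2 = (2.405/99)^2 + (pi/141)^2
B^2 = 0.0010866 /cm^2

0.0010866


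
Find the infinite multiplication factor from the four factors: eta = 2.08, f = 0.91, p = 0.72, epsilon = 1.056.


k_inf = eta * f * p * epsilon
k_inf = 2.08 * 0.91 * 0.72 * 1.056
k_inf = 1.4391

1.4391


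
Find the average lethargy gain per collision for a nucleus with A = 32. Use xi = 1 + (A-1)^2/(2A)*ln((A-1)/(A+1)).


xi = 1 + (A-1)^2/(2A) * ln((A-1)/(A+1))
xi = 1 + (32-1)^2/(2*32) * ln((32-1)/(32 +1))
xi = 0.061218

0.061218


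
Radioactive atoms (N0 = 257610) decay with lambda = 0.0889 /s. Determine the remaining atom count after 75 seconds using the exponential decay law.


N = N0 * exp(-lambda * t)
N = 257610 * exp(-0.0889 * 75)
N = 327.57

327.57


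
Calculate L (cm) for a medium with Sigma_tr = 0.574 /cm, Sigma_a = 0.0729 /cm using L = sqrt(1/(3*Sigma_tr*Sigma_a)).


D = 1 / (3 * Sigma_tr) = 1 / (3 * 0.574) = 0.5807201 cm
L = sqrt(D / Sigma_a)
L = sqrt(0.5807201 / 0.0729)
L = 2.8224 cm

2.8224


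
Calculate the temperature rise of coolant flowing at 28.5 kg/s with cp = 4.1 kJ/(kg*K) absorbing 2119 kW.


dT = Q / (m_dot * cp)
dT = 2119 / (28.5 * 4.1)
dT = 18.134 C

18.134


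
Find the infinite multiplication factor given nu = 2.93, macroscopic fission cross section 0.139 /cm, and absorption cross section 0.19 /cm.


k_inf = nu * Sigma_f / Sigma_a
k_inf = 2.93 * 0.139 / 0.19
k_inf = 2.1435

2.1435


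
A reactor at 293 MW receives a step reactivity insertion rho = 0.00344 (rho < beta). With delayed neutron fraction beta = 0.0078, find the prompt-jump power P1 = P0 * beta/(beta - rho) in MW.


P1/P0 = beta / (beta - rho)
P1/P0 = 0.0078 / (0.0078 - 0.00344) = 1.788991
P1 = 293 * 1.788991 = 524.17 MW

524.17


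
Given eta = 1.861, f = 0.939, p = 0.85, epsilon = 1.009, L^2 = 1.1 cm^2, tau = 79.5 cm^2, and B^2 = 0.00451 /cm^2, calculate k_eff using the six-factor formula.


k_inf = eta*f*p*eps = 1.861*0.939*0.85*1.009 = 1.498725
P_TNL = 1/(1 + L^2*B^2) = 1/(1 + 1.1*0.00451) = 0.9950635
P_FNL = exp(-B^2*tau) = exp(-0.00451*79.5) = 0.6986922
k_eff = k_inf * P_TNL * P_FNL = 1.498725 * 0.9950635 * 0.6986922
k_eff = 1.0420

1.0420


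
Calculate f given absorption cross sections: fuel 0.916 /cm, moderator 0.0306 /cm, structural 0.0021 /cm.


f = Sigma_a_fuel / (Sigma_a_fuel + Sigma_a_mod + Sigma_a_other)
f = 0.916 / (0.916 + 0.0306 + 0.0021)
f = 0.96553

0.96553


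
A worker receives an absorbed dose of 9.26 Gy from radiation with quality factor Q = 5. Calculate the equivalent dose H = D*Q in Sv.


H = D * Q
H = 9.26 * 5
H = 46.300 Sv

46.300


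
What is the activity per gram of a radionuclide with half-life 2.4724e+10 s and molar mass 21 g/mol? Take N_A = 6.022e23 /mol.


lambda = ln(2) / t_half = ln(2) / 2.4724e+10 = 2.803540e-11 /s
SA = lambda * N_A / M
SA = 2.803540e-11 * 6.022e23 / 21
SA = 8.0395e+11 Bq/g

8.0395e+11


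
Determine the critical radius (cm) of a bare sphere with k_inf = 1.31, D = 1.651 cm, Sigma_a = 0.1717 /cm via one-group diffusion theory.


L^2 = D / Sigma_a = 1.651 / 0.1717 = 9.615609 cm^2
B_m^2 = (k_inf - 1) / L^2 = (1.31 - 1) / 9.615609 = 0.03223925 /cm^2
For a bare sphere: B_g = pi/R, so R_c = pi / sqrt(B_m^2)
R_c = pi / sqrt(0.03223925) = 17.497 cm

17.497


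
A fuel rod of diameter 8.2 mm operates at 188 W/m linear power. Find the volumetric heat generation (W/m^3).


r = D / 2 / 1000 = 8.2 / 2 / 1000 = 0.0041 m
q''' = q' / (pi * r^2)
q''' = 188 / (pi * 0.0041^2)
q''' = 3.5599e+06 W/m^3

3.5599e+06


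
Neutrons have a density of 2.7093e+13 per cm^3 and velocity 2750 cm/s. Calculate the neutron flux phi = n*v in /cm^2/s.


phi = n * v
phi = 2.7093e+13 * 2750
phi = 7.4506e+16 /cm^2/s

7.4506e+16


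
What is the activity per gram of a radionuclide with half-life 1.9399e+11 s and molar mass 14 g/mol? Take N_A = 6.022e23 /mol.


lambda = ln(2) / t_half = ln(2) / 1.9399e+11 = 3.573108e-12 /s
SA = lambda * N_A / M
SA = 3.573108e-12 * 6.022e23 / 14
SA = 1.5369e+11 Bq/g

1.5369e+11


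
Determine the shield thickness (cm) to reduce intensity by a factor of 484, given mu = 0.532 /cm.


x = ln(factor) / mu
x = ln(484) / 0.532
x = 11.620 cm

11.620


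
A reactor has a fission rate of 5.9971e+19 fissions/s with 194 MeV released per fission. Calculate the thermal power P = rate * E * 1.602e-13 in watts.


P = fission_rate * E_MeV * 1.602e-13
P = 5.9971e+19 * 194 * 1.602e-13
P = 1.8638e+09 W

1.8638e+09


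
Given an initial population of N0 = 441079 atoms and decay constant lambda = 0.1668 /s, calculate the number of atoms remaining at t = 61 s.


N = N0 * exp(-lambda * t)
N = 441079 * exp(-0.1668 * 61)
N = 16.813

16.813


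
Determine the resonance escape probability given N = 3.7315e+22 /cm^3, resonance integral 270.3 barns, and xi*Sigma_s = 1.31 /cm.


p = exp(-N * I * 1e-24 / (xi*Sigma_s))
p = exp(-3.7315e+22 * 270.3 * 1e-24 / 1.31)
p = 4.5309e-04

4.5309e-04


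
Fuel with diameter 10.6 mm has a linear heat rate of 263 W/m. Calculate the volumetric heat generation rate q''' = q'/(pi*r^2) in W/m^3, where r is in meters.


r = D / 2 / 1000 = 10.6 / 2 / 1000 = 0.0053 m
q''' = q' / (pi * r^2)
q''' = 263 / (pi * 0.0053^2)
q''' = 2.9803e+06 W/m^3

2.9803e+06


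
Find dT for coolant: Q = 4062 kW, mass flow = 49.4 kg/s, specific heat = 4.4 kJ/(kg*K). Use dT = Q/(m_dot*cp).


dT = Q / (m_dot * cp)
dT = 4062 / (49.4 * 4.4)
dT = 18.688 C

18.688


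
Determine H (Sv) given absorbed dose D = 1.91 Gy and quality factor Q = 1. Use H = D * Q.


H = D * Q
H = 1.91 * 1
H = 1.9100 Sv

1.9100


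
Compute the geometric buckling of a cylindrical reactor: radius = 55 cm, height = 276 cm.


B^2 = (2.405/R)^2 + (pi/H)^2
B^2 = (2.405/55)^2 + (pi/276)^2
B^2 = 0.0020416 /cm^2

0.0020416


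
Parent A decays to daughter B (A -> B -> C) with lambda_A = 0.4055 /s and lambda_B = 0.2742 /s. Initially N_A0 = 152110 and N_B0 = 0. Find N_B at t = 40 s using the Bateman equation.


N_B(t) = lambda_A * N_A0 / (lambda_B - lambda_A) * [exp(-lambda_A*t) - exp(-lambda_B*t)]
exp(-0.4055*40) = 9.031159e-08; exp(-0.2742*40) = 1.724480e-05
N_B = 0.4055 * 152110 / (0.2742 - 0.4055) * (9.031159e-08 - 1.724480e-05)
N_B = 8.0586

8.0586


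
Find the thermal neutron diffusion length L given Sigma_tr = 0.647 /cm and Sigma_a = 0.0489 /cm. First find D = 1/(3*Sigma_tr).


D = 1 / (3 * Sigma_tr) = 1 / (3 * 0.647) = 0.5151984 cm
L = sqrt(D / Sigma_a)
L = sqrt(0.5151984 / 0.0489)
L = 3.2459 cm

3.2459


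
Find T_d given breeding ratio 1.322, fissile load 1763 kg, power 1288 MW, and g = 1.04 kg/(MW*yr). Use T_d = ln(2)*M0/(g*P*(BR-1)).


Breeding gain G = BR - 1 = 1.322 - 1 = 0.322
Fissile production rate = g * P * G = 1.04 * 1288 * 0.322 = 431.32544 kg/yr
T_d = ln(2) * M0 / (g * P * G)
T_d = ln(2) * 1763 / 431.32544 = 2.8332 yr

2.8332


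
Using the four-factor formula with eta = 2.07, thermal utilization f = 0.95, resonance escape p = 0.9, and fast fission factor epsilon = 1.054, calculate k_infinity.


k_inf = eta * f * p * epsilon
k_inf = 2.07 * 0.95 * 0.9 * 1.054
k_inf = 1.8654

1.8654


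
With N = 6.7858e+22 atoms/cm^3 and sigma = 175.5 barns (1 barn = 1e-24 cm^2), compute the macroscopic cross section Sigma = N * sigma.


Sigma = N * sigma_barns * 1e-24
Sigma = 6.7858e+22 * 175.5 * 1e-24
Sigma = 11.909 /cm

11.909


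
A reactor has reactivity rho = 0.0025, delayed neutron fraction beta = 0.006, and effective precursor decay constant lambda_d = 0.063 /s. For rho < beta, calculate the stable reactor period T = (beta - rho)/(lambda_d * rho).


T = (beta - rho) / (lambda_d * rho)
T = (0.006 - 0.0025) / (0.063 * 0.0025)
T = 22.222 s

22.222


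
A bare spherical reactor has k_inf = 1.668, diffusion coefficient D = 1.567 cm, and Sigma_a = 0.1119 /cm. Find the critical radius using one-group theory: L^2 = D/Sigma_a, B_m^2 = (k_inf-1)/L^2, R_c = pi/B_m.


L^2 = D / Sigma_a = 1.567 / 0.1119 = 14.00357 cm^2
B_m^2 = (k_inf - 1) / L^2 = (1.668 - 1) / 14.00357 = 0.04770212 /cm^2
For a bare sphere: B_g = pi/R, so R_c = pi / sqrt(B_m^2)
R_c = pi / sqrt(0.04770212) = 14.384 cm

14.384


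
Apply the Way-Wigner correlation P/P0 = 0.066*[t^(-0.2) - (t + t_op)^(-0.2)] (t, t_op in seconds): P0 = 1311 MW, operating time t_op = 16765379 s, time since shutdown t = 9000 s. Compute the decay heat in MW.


P/P0 = 0.066 * [t^(-0.2) - (t + t_op)^(-0.2)]
P/P0 = 0.066 * [9000^(-0.2) - (9000 + 16765379)^(-0.2)]
P/P0 = 0.066 * [0.1618645 - 0.03589804] = 0.008313786
P = 1311 * 0.008313786 = 10.899 MW

10.899


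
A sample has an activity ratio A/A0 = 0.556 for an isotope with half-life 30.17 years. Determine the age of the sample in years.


lambda = ln(2) / t_half = ln(2) / 30.17 = 0.02297472 /yr
t = -ln(A/A0) / lambda
t = -ln(0.556) / 0.02297472
t = 25.549 yr

25.549


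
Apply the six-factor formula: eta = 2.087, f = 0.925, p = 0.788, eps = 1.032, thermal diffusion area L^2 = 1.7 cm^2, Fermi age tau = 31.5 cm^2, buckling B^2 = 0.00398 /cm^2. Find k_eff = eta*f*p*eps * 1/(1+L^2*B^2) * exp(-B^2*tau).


k_inf = eta*f*p*eps = 2.087*0.925*0.788*1.032 = 1.569893
P_TNL = 1/(1 + L^2*B^2) = 1/(1 + 1.7*0.00398) = 0.9932795
P_FNL = exp(-B^2*tau) = exp(-0.00398*31.5) = 0.8821704
k_eff = k_inf * P_TNL * P_FNL = 1.569893 * 0.9932795 * 0.8821704
k_eff = 1.3756

1.3756


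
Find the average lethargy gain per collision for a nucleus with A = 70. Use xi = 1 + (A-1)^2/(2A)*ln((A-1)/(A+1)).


xi = 1 + (A-1)^2/(2A) * ln((A-1)/(A+1))
xi = 1 + (70-1)^2/(2*70) * ln((70-1)/(70 +1))
xi = 0.028301

0.028301


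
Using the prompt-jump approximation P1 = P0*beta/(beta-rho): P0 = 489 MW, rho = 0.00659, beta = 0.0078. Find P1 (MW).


P1/P0 = beta / (beta - rho)
P1/P0 = 0.0078 / (0.0078 - 0.00659) = 6.446281
P1 = 489 * 6.446281 = 3152.2 MW

3152.2


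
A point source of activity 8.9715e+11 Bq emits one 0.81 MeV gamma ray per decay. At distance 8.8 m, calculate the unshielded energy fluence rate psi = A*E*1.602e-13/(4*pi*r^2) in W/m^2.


psi = A * E * 1.602e-13 / (4*pi*r^2)
psi = 8.9715e+11 * 0.81 * 1.602e-13 / (4*pi*8.8^2)
psi = 1.1963e-04 W/m^2

1.1963e-04


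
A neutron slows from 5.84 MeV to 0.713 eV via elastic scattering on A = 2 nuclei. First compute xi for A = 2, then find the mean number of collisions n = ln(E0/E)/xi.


xi = 1 + (A-1)^2/(2A)*ln((A-1)/(A+1)) = 0.7253469 (for A = 2)
n = ln(E0/E) / xi
n = ln(5.84e6 / 0.713) / 0.7253469
n = ln(8.190743e+06) / 0.7253469 = 21.946

21.946


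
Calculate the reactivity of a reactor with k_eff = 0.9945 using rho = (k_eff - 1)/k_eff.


rho = (k_eff - 1) / k_eff
rho = (0.9945 - 1) / 0.9945
rho = -0.0055304

-0.0055304


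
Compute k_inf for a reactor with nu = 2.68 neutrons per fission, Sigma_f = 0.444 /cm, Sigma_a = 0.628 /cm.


k_inf = nu * Sigma_f / Sigma_a
k_inf = 2.68 * 0.444 / 0.628
k_inf = 1.8948

1.8948


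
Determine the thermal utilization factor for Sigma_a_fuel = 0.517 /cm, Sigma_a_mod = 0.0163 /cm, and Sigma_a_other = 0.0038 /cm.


f = Sigma_a_fuel / (Sigma_a_fuel + Sigma_a_mod + Sigma_a_other)
f = 0.517 / (0.517 + 0.0163 + 0.0038)
f = 0.96258

0.96258


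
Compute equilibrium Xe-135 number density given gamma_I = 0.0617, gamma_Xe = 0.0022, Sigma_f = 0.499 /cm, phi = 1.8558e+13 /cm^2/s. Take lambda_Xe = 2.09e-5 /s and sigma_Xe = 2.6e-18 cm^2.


Xe_eq = (gamma_I + gamma_Xe) * Sigma_f * phi / (lambda_Xe + sigma_Xe * phi)
Numerator = (0.0617 + 0.0022) * 0.499 * 1.8558e+13 = 5.917422e+11
Denominator = 2.09e-5 + 2.6e-18 * 1.8558e+13 = 6.915080e-05
Xe_eq = 5.917422e+11 / 6.915080e-05 = 8.5573e+15 /cm^3

8.5573e+15


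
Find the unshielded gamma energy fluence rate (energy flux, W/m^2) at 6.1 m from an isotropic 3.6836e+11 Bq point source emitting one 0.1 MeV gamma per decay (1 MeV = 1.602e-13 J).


psi = A * E * 1.602e-13 / (4*pi*r^2)
psi = 3.6836e+11 * 0.1 * 1.602e-13 / (4*pi*6.1^2)
psi = 1.2620e-05 W/m^2

1.2620e-05


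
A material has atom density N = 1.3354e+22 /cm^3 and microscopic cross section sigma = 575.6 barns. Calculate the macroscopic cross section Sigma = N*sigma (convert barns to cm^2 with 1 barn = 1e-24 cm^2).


Sigma = N * sigma_barns * 1e-24
Sigma = 1.3354e+22 * 575.6 * 1e-24
Sigma = 7.6866 /cm

7.6866


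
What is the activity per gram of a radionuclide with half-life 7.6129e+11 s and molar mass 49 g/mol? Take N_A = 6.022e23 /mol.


lambda = ln(2) / t_half = ln(2) / 7.6129e+11 = 9.104903e-13 /s
SA = lambda * N_A / M
SA = 9.104903e-13 * 6.022e23 / 49
SA = 1.1190e+10 Bq/g

1.1190e+10


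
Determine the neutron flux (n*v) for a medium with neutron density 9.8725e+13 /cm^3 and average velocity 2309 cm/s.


phi = n * v
phi = 9.8725e+13 * 2309
phi = 2.2796e+17 /cm^2/s

2.2796e+17


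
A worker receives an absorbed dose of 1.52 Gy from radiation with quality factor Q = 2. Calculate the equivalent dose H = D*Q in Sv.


H = D * Q
H = 1.52 * 2
H = 3.0400 Sv

3.0400


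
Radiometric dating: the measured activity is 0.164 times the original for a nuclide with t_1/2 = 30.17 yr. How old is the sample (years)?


lambda = ln(2) / t_half = ln(2) / 30.17 = 0.02297472 /yr
t = -ln(A/A0) / lambda
t = -ln(0.164) / 0.02297472
t = 78.690 yr

78.690


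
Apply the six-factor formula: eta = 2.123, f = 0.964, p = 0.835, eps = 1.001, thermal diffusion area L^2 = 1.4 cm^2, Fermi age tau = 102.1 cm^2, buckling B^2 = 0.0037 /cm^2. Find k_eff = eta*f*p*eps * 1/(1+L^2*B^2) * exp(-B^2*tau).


k_inf = eta*f*p*eps = 2.123*0.964*0.835*1.001 = 1.710597
P_TNL = 1/(1 + L^2*B^2) = 1/(1 + 1.4*0.0037) = 0.9948467
P_FNL = exp(-B^2*tau) = exp(-0.0037*102.1) = 0.6853881
k_eff = k_inf * P_TNL * P_FNL = 1.710597 * 0.9948467 * 0.6853881
k_eff = 1.1664

1.1664


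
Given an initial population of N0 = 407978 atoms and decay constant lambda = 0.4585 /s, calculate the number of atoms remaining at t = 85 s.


N = N0 * exp(-lambda * t)
N = 407978 * exp(-0.4585 * 85)
N = 4.8428e-12

4.8428e-12


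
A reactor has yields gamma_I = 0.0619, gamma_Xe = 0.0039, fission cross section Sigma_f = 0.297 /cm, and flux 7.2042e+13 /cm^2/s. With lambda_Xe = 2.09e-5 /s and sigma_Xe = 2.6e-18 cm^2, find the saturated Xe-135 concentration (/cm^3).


Xe_eq = (gamma_I + gamma_Xe) * Sigma_f * phi / (lambda_Xe + sigma_Xe * phi)
Numerator = (0.0619 + 0.0039) * 0.297 * 7.2042e+13 = 1.407888e+12
Denominator = 2.09e-5 + 2.6e-18 * 7.2042e+13 = 2.082092e-04
Xe_eq = 1.407888e+12 / 2.082092e-04 = 6.7619e+15 /cm^3

6.7619e+15


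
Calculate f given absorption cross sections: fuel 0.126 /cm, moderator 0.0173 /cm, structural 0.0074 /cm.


f = Sigma_a_fuel / (Sigma_a_fuel + Sigma_a_mod + Sigma_a_other)
f = 0.126 / (0.126 + 0.0173 + 0.0074)
f = 0.83610

0.83610


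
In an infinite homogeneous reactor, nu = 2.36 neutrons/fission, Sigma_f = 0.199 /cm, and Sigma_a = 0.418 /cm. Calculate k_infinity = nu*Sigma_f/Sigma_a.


k_inf = nu * Sigma_f / Sigma_a
k_inf = 2.36 * 0.199 / 0.418
k_inf = 1.1235

1.1235


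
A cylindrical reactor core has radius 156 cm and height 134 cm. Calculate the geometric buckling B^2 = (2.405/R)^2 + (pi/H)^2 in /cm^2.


B^2 = (2.405/R)^2 + (pi/H)^2
B^2 = (2.405/156)^2 + (pi/134)^2
B^2 = 7.8733e-04 /cm^2

7.8733e-04


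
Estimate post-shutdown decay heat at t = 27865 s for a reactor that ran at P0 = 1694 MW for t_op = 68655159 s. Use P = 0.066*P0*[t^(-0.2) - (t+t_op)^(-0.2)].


P/P0 = 0.066 * [t^(-0.2) - (t + t_op)^(-0.2)]
P/P0 = 0.066 * [27865^(-0.2) - (27865 + 68655159)^(-0.2)]
P/P0 = 0.066 * [0.1291184 - 0.02707884] = 0.006734611
P = 1694 * 0.006734611 = 11.408 MW

11.408


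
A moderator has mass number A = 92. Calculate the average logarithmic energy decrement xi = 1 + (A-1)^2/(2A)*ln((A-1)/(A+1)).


xi = 1 + (A-1)^2/(2A) * ln((A-1)/(A+1))
xi = 1 + (92-1)^2/(2*92) * ln((92-1)/(92 +1))
xi = 0.021582

0.021582


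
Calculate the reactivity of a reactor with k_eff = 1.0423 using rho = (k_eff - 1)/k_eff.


rho = (k_eff - 1) / k_eff
rho = (1.0423 - 1) / 1.0423
rho = 0.040583

0.040583


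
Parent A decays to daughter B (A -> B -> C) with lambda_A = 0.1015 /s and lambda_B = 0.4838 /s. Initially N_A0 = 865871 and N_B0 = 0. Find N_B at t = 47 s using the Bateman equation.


N_B(t) = lambda_A * N_A0 / (lambda_B - lambda_A) * [exp(-lambda_A*t) - exp(-lambda_B*t)]
exp(-0.1015*47) = 0.008476141; exp(-0.4838*47) = 1.332759e-10
N_B = 0.1015 * 865871 / (0.4838 - 0.1015) * (0.008476141 - 1.332759e-10)
N_B = 1948.6

1948.6


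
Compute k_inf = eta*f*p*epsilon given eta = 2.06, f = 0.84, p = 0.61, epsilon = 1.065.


k_inf = eta * f * p * epsilon
k_inf = 2.06 * 0.84 * 0.61 * 1.065
k_inf = 1.1242

1.1242


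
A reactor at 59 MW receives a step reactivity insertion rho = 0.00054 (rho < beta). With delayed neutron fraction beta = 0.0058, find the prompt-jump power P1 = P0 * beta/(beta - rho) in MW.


P1/P0 = beta / (beta - rho)
P1/P0 = 0.0058 / (0.0058 - 0.00054) = 1.102662
P1 = 59 * 1.102662 = 65.057 MW

65.057


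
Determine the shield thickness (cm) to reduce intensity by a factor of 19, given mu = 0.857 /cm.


x = ln(factor) / mu
x = ln(19) / 0.857
x = 3.4358 cm

3.4358


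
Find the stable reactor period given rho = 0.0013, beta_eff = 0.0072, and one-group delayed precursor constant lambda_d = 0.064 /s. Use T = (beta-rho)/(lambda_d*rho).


T = (beta - rho) / (lambda_d * rho)
T = (0.0072 - 0.0013) / (0.064 * 0.0013)
T = 70.913 s

70.913


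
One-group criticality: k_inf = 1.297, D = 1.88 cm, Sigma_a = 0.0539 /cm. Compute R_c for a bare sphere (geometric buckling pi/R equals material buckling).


L^2 = D / Sigma_a = 1.88 / 0.0539 = 34.87941 cm^2
B_m^2 = (k_inf - 1) / L^2 = (1.297 - 1) / 34.87941 = 0.008515052 /cm^2
For a bare sphere: B_g = pi/R, so R_c = pi / sqrt(B_m^2)
R_c = pi / sqrt(0.008515052) = 34.045 cm

34.045


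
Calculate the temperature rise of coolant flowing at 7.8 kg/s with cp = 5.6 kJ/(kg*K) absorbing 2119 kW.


dT = Q / (m_dot * cp)
dT = 2119 / (7.8 * 5.6)
dT = 48.512 C

48.512


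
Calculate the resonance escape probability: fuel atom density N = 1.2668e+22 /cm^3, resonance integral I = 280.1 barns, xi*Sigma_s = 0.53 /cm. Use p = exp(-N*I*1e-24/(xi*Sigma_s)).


p = exp(-N * I * 1e-24 / (xi*Sigma_s))
p = exp(-1.2668e+22 * 280.1 * 1e-24 / 0.53)
p = 0.0012372

0.0012372


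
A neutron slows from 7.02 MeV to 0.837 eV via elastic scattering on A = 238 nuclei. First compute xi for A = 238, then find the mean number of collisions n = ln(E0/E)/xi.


xi = 1 + (A-1)^2/(2A)*ln((A-1)/(A+1)) = 0.008379872 (for A = 238)
n = ln(E0/E) / xi
n = ln(7.02e6 / 0.837) / 0.008379872
n = ln(8.387097e+06) / 0.008379872 = 1902.4

1902.4


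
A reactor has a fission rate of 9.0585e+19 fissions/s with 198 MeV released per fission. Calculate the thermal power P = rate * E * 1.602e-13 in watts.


P = fission_rate * E_MeV * 1.602e-13
P = 9.0585e+19 * 198 * 1.602e-13
P = 2.8733e+09 W

2.8733e+09


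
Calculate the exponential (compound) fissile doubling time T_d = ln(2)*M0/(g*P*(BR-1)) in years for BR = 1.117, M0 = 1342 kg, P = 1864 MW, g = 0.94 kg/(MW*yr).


Breeding gain G = BR - 1 = 1.117 - 1 = 0.117
Fissile production rate = g * P * G = 0.94 * 1864 * 0.117 = 205.00272 kg/yr
T_d = ln(2) * M0 / (g * P * G)
T_d = ln(2) * 1342 / 205.00272 = 4.5375 yr

4.5375


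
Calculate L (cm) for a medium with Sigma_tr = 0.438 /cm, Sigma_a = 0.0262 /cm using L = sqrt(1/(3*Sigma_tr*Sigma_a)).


D = 1 / (3 * Sigma_tr) = 1 / (3 * 0.438) = 0.7610350 cm
L = sqrt(D / Sigma_a)
L = sqrt(0.7610350 / 0.0262)
L = 5.3895 cm

5.3895


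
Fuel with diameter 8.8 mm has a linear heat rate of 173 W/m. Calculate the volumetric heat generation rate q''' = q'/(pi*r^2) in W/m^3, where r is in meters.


r = D / 2 / 1000 = 8.8 / 2 / 1000 = 0.0044 m
q''' = q' / (pi * r^2)
q''' = 173 / (pi * 0.0044^2)
q''' = 2.8444e+06 W/m^3

2.8444e+06


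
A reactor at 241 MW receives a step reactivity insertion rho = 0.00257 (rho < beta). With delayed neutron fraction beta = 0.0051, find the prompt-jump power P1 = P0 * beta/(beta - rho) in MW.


P1/P0 = beta / (beta - rho)
P1/P0 = 0.0051 / (0.0051 - 0.00257) = 2.015810
P1 = 241 * 2.015810 = 485.81 MW

485.81


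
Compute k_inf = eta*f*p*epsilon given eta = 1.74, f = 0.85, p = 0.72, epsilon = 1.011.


k_inf = eta * f * p * epsilon
k_inf = 1.74 * 0.85 * 0.72 * 1.011
k_inf = 1.0766

1.0766


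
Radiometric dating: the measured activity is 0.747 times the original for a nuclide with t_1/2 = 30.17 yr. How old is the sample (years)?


lambda = ln(2) / t_half = ln(2) / 30.17 = 0.02297472 /yr
t = -ln(A/A0) / lambda
t = -ln(0.747) / 0.02297472
t = 12.696 yr

12.696


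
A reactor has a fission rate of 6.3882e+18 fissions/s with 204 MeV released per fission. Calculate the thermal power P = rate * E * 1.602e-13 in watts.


P = fission_rate * E_MeV * 1.602e-13
P = 6.3882e+18 * 204 * 1.602e-13
P = 2.0877e+08 W

2.0877e+08


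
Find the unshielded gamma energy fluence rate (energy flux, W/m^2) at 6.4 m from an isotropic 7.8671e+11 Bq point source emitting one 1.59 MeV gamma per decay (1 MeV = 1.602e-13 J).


psi = A * E * 1.602e-13 / (4*pi*r^2)
psi = 7.8671e+11 * 1.59 * 1.602e-13 / (4*pi*6.4^2)
psi = 3.8932e-04 W/m^2

3.8932e-04


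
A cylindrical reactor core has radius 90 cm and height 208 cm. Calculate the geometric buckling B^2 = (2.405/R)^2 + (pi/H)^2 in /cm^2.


B^2 = (2.405/R)^2 + (pi/H)^2
B^2 = (2.405/90)^2 + (pi/208)^2
B^2 = 9.4220e-04 /cm^2

9.4220e-04


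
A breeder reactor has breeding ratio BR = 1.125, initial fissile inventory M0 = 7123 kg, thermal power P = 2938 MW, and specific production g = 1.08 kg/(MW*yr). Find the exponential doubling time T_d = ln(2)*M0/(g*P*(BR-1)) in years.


Breeding gain G = BR - 1 = 1.125 - 1 = 0.125
Fissile production rate = g * P * G = 1.08 * 2938 * 0.125 = 396.63 kg/yr
T_d = ln(2) * M0 / (g * P * G)
T_d = ln(2) * 7123 / 396.63 = 12.448 yr

12.448


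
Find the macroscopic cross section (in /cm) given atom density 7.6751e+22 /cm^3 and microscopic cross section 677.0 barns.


Sigma = N * sigma_barns * 1e-24
Sigma = 7.6751e+22 * 677.0 * 1e-24
Sigma = 51.960 /cm

51.960


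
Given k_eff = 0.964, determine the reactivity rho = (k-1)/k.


rho = (k_eff - 1) / k_eff
rho = (0.964 - 1) / 0.964
rho = -0.037344

-0.037344


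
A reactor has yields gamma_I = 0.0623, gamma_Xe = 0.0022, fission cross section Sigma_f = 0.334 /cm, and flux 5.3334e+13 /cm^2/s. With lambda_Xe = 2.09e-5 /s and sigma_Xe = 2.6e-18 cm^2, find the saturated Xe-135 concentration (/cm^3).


Xe_eq = (gamma_I + gamma_Xe) * Sigma_f * phi / (lambda_Xe + sigma_Xe * phi)
Numerator = (0.0623 + 0.0022) * 0.334 * 5.3334e+13 = 1.148974e+12
Denominator = 2.09e-5 + 2.6e-18 * 5.3334e+13 = 1.595684e-04
Xe_eq = 1.148974e+12 / 1.595684e-04 = 7.2005e+15 /cm^3

7.2005e+15


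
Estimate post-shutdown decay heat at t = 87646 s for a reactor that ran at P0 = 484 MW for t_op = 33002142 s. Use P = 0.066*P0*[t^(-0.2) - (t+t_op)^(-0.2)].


P/P0 = 0.066 * [t^(-0.2) - (t + t_op)^(-0.2)]
P/P0 = 0.066 * [87646^(-0.2) - (87646 + 33002142)^(-0.2)]
P/P0 = 0.066 * [0.1026724 - 0.03133727] = 0.004708119
P = 484 * 0.004708119 = 2.2787 MW

2.2787


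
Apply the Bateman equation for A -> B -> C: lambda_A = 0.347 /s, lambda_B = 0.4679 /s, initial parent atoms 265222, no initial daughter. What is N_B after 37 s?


N_B(t) = lambda_A * N_A0 / (lambda_B - lambda_A) * [exp(-lambda_A*t) - exp(-lambda_B*t)]
exp(-0.347*37) = 2.655175e-06; exp(-0.4679*37) = 3.029449e-08
N_B = 0.347 * 265222 / (0.4679 - 0.347) * (2.655175e-06 - 3.029449e-08)
N_B = 1.9981

1.9981


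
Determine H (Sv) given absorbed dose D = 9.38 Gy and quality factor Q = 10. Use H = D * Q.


H = D * Q
H = 9.38 * 10
H = 93.800 Sv

93.800


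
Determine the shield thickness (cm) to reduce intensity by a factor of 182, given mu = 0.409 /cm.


x = ln(factor) / mu
x = ln(182) / 0.409
x = 12.724 cm

12.724


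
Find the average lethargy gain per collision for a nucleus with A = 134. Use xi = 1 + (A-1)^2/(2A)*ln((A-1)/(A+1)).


xi = 1 + (A-1)^2/(2A) * ln((A-1)/(A+1))
xi = 1 + (134-1)^2/(2*134) * ln((134-1)/(134 +1))
xi = 0.014851

0.014851


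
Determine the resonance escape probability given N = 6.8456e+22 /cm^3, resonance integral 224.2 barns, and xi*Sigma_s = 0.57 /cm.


p = exp(-N * I * 1e-24 / (xi*Sigma_s))
p = exp(-6.8456e+22 * 224.2 * 1e-24 / 0.57)
p = 2.0238e-12

2.0238e-12


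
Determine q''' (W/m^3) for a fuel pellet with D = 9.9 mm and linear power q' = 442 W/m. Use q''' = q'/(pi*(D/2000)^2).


r = D / 2 / 1000 = 9.9 / 2 / 1000 = 0.00495 m
q''' = q' / (pi * r^2)
q''' = 442 / (pi * 0.00495^2)
q''' = 5.7420e+06 W/m^3

5.7420e+06


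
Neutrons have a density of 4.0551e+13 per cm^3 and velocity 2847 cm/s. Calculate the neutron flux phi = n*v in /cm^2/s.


phi = n * v
phi = 4.0551e+13 * 2847
phi = 1.1545e+17 /cm^2/s

1.1545e+17


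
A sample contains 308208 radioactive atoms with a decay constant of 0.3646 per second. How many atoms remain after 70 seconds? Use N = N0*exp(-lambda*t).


N = N0 * exp(-lambda * t)
N = 308208 * exp(-0.3646 * 70)
N = 2.5397e-06

2.5397e-06


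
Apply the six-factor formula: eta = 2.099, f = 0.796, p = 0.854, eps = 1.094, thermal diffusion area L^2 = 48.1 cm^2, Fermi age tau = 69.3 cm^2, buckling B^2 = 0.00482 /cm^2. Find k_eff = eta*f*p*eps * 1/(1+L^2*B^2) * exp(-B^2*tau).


k_inf = eta*f*p*eps = 2.099*0.796*0.854*1.094 = 1.560992
P_TNL = 1/(1 + L^2*B^2) = 1/(1 + 48.1*0.00482) = 0.8117924
P_FNL = exp(-B^2*tau) = exp(-0.00482*69.3) = 0.7160352
k_eff = k_inf * P_TNL * P_FNL = 1.560992 * 0.8117924 * 0.7160352
k_eff = 0.90736

0.90736


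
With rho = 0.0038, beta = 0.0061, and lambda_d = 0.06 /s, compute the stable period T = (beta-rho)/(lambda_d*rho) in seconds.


T = (beta - rho) / (lambda_d * rho)
T = (0.0061 - 0.0038) / (0.06 * 0.0038)
T = 10.088 s

10.088


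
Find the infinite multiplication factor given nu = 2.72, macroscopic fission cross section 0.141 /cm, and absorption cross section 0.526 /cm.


k_inf = nu * Sigma_f / Sigma_a
k_inf = 2.72 * 0.141 / 0.526
k_inf = 0.72913

0.72913


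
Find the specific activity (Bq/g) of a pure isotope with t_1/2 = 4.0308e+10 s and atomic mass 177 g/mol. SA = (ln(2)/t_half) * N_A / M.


lambda = ln(2) / t_half = ln(2) / 4.0308e+10 = 1.719627e-11 /s
SA = lambda * N_A / M
SA = 1.719627e-11 * 6.022e23 / 177
SA = 5.8506e+10 Bq/g

5.8506e+10


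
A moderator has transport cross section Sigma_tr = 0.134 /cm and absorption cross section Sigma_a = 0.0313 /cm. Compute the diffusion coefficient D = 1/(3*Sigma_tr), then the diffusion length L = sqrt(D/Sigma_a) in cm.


D = 1 / (3 * Sigma_tr) = 1 / (3 * 0.134) = 2.487562 cm
L = sqrt(D / Sigma_a)
L = sqrt(2.487562 / 0.0313)
L = 8.9149 cm

8.9149


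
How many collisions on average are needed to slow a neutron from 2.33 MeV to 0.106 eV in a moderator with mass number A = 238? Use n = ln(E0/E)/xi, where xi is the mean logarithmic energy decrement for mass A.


xi = 1 + (A-1)^2/(2A)*ln((A-1)/(A+1)) = 0.008379872 (for A = 238)
n = ln(E0/E) / xi
n = ln(2.33e6 / 0.106) / 0.008379872
n = ln(2.198113e+07) / 0.008379872 = 2017.4

2017.4


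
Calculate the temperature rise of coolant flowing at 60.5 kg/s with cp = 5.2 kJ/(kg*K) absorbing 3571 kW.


dT = Q / (m_dot * cp)
dT = 3571 / (60.5 * 5.2)
dT = 11.351 C

11.351


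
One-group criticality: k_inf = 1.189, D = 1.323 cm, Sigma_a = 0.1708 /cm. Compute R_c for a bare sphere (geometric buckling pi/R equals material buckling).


L^2 = D / Sigma_a = 1.323 / 0.1708 = 7.745902 cm^2
B_m^2 = (k_inf - 1) / L^2 = (1.189 - 1) / 7.745902 = 0.02440000 /cm^2
For a bare sphere: B_g = pi/R, so R_c = pi / sqrt(B_m^2)
R_c = pi / sqrt(0.02440000) = 20.112 cm

20.112


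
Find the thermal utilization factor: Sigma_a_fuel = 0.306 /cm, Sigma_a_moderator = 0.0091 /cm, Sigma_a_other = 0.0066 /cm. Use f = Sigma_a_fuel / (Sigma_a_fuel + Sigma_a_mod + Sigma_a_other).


f = Sigma_a_fuel / (Sigma_a_fuel + Sigma_a_mod + Sigma_a_other)
f = 0.306 / (0.306 + 0.0091 + 0.0066)
f = 0.95120

0.95120


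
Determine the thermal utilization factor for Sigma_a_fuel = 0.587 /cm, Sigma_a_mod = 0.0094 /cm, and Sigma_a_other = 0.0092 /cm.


f = Sigma_a_fuel / (Sigma_a_fuel + Sigma_a_mod + Sigma_a_other)
f = 0.587 / (0.587 + 0.0094 + 0.0092)
f = 0.96929

0.96929


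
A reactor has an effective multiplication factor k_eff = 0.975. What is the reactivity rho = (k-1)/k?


rho = (k_eff - 1) / k_eff
rho = (0.975 - 1) / 0.975
rho = -0.025641

-0.025641


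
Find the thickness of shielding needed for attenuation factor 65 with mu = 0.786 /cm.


x = ln(factor) / mu
x = ln(65) / 0.786
x = 5.3109 cm

5.3109


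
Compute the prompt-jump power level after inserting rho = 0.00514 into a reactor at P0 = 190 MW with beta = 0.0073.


P1/P0 = beta / (beta - rho)
P1/P0 = 0.0073 / (0.0073 - 0.00514) = 3.379630
P1 = 190 * 3.379630 = 642.13 MW

642.13


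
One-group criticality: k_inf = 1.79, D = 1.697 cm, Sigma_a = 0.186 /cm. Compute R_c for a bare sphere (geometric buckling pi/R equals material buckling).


L^2 = D / Sigma_a = 1.697 / 0.186 = 9.123656 cm^2
B_m^2 = (k_inf - 1) / L^2 = (1.79 - 1) / 9.123656 = 0.08658810 /cm^2
For a bare sphere: B_g = pi/R, so R_c = pi / sqrt(B_m^2)
R_c = pi / sqrt(0.08658810) = 10.676 cm

10.676


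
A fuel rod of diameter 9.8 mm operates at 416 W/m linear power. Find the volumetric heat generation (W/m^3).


r = D / 2 / 1000 = 9.8 / 2 / 1000 = 0.0049 m
q''' = q' / (pi * r^2)
q''' = 416 / (pi * 0.0049^2)
q''' = 5.5151e+06 W/m^3

5.5151e+06


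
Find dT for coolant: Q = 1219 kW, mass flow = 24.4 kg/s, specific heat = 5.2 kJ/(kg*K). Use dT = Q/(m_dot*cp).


dT = Q / (m_dot * cp)
dT = 1219 / (24.4 * 5.2)
dT = 9.6075 C

9.6075


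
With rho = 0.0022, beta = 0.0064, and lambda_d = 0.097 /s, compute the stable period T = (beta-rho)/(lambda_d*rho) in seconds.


T = (beta - rho) / (lambda_d * rho)
T = (0.0064 - 0.0022) / (0.097 * 0.0022)
T = 19.681 s

19.681


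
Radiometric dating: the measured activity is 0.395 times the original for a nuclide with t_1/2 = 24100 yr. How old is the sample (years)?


lambda = ln(2) / t_half = ln(2) / 24100 = 2.876129e-05 /yr
t = -ln(A/A0) / lambda
t = -ln(0.395) / 2.876129e-05
t = 32296 yr

32296


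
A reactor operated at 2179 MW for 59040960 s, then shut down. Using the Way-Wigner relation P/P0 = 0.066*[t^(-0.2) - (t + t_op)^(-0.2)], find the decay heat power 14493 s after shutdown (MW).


P/P0 = 0.066 * [t^(-0.2) - (t + t_op)^(-0.2)]
P/P0 = 0.066 * [14493^(-0.2) - (14493 + 59040960)^(-0.2)]
P/P0 = 0.066 * [0.1471527 - 0.02790924] = 0.007870068
P = 2179 * 0.007870068 = 17.149 MW

17.149


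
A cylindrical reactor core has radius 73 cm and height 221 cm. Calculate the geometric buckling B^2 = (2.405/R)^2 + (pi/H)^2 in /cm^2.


B^2 = (2.405/R)^2 + (pi/H)^2
B^2 = (2.405/73)^2 + (pi/221)^2
B^2 = 0.0012875 /cm^2

0.0012875


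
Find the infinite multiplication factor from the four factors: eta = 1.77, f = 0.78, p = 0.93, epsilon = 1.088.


k_inf = eta * f * p * epsilon
k_inf = 1.77 * 0.78 * 0.93 * 1.088
k_inf = 1.3969

1.3969


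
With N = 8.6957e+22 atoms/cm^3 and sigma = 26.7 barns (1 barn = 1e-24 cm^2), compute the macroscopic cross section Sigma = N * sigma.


Sigma = N * sigma_barns * 1e-24
Sigma = 8.6957e+22 * 26.7 * 1e-24
Sigma = 2.3218 /cm

2.3218


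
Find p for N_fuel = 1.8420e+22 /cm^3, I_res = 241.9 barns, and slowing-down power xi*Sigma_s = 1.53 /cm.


p = exp(-N * I * 1e-24 / (xi*Sigma_s))
p = exp(-1.8420e+22 * 241.9 * 1e-24 / 1.53)
p = 0.054351

0.054351


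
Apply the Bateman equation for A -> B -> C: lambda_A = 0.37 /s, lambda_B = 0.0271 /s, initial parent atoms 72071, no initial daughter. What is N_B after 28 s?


N_B(t) = lambda_A * N_A0 / (lambda_B - lambda_A) * [exp(-lambda_A*t) - exp(-lambda_B*t)]
exp(-0.37*28) = 3.167446e-05; exp(-0.0271*28) = 0.4682280
N_B = 0.37 * 72071 / (0.0271 - 0.37) * (3.167446e-05 - 0.4682280)
N_B = 36410

36410


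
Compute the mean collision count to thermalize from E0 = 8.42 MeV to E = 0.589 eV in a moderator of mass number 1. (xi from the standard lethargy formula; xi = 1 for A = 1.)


xi = 1 + (A-1)^2/(2A)*ln((A-1)/(A+1)) = 1 (for A = 1)
n = ln(E0/E) / xi
n = ln(8.42e6 / 0.589) / 1
n = ln(1.429542e+07) / 1 = 16.475

16.475


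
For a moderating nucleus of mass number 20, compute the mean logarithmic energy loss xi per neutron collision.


xi = 1 + (A-1)^2/(2A) * ln((A-1)/(A+1))
xi = 1 + (20-1)^2/(2*20) * ln((20-1)/(20 +1))
xi = 0.096747

0.096747


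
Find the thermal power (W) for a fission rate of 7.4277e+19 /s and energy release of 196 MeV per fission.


P = fission_rate * E_MeV * 1.602e-13
P = 7.4277e+19 * 196 * 1.602e-13
P = 2.3322e+09 W

2.3322e+09


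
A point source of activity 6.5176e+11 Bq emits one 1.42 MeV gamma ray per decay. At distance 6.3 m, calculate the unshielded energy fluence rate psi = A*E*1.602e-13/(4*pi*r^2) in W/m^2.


psi = A * E * 1.602e-13 / (4*pi*r^2)
psi = 6.5176e+11 * 1.42 * 1.602e-13 / (4*pi*6.3^2)
psi = 2.9727e-04 W/m^2

2.9727e-04


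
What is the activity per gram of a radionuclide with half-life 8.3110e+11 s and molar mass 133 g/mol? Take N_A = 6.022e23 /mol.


lambda = ln(2) / t_half = ln(2) / 8.3110e+11 = 8.340118e-13 /s
SA = lambda * N_A / M
SA = 8.340118e-13 * 6.022e23 / 133
SA = 3.7763e+09 Bq/g

3.7763e+09


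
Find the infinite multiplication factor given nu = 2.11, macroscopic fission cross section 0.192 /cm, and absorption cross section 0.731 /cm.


k_inf = nu * Sigma_f / Sigma_a
k_inf = 2.11 * 0.192 / 0.731
k_inf = 0.55420

0.55420


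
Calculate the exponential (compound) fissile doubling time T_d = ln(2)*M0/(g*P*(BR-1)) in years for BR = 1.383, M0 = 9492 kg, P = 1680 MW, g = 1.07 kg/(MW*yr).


Breeding gain G = BR - 1 = 1.383 - 1 = 0.383
Fissile production rate = g * P * G = 1.07 * 1680 * 0.383 = 688.4808 kg/yr
T_d = ln(2) * M0 / (g * P * G)
T_d = ln(2) * 9492 / 688.4808 = 9.5563 yr

9.5563


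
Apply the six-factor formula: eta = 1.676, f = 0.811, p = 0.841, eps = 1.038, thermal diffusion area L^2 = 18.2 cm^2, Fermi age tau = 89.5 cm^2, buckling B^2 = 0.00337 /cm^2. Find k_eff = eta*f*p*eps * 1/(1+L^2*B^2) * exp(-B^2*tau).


k_inf = eta*f*p*eps = 1.676*0.811*0.841*1.038 = 1.186556
P_TNL = 1/(1 + L^2*B^2) = 1/(1 + 18.2*0.00337) = 0.9422105
P_FNL = exp(-B^2*tau) = exp(-0.00337*89.5) = 0.7396228
k_eff = k_inf * P_TNL * P_FNL = 1.186556 * 0.9422105 * 0.7396228
k_eff = 0.82689

0.82689
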